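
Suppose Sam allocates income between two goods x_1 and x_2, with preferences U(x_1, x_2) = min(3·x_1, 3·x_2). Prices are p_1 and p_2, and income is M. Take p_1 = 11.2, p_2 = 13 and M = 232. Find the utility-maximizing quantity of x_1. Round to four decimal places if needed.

Leontief preferences: the optimum is at the kink where x_1/3 = x_2/3, i.e. x_2 = x_1.
Budget: p_1·x_1 + p_2·x_1 = M, so (3·p_1 + 3·p_2)·x_1 = 3·M.
Demand: x_1*(p_1,p_2,M) = 3·M/(3·p_1 + 3·p_2), x_2* = 3·M/(3·p_1 + 3·p_2).
Here 3·11.2 + 3·13 = 72.6, giving x_1* = 9.5868.

x_1* = 9.5868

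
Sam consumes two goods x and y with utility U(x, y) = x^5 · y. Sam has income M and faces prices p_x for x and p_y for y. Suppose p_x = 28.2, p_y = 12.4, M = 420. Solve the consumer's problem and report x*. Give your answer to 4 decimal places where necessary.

x* = 12.4113

MU_x/MU_y = (5·y)/(x); tangency sets this equal to p_x/p_y.
Rearranging, p_y·y = (1/5)·p_x·x. Substituting into the budget gives p_x·x·(1 + (1/5)) = M.
Demand: x*(p_x,p_y,M) = 5/6·M/p_x and y* = 1/6·M/p_y.
At p_x=28.2, p_y=12.4, M=420: x* = 5/6·420/28.2 = 12.4113.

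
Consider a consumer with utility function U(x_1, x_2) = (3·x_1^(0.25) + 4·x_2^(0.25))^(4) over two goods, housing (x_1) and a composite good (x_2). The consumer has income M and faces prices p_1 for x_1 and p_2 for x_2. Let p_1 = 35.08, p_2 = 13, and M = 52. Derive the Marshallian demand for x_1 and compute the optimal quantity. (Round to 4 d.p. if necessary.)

x_1* = 0.4871

MRS = MU_x_1/MU_x_2 = (3/4)·(x_2/x_1)^(0.75). Set equal to p_1/p_2.
Solve for the ratio: x_2/x_1 = [(4/3)·p_1/p_2]^(4/3).
Substitute x_2 = (x_2/x_1)·x_1 into the budget: x_1* = M/(p_1 + p_2·(x_2/x_1)).
Numerically x_2/x_1 = 5.513237, so x_1* = 52/(35.08 + 13·5.513237) = 0.4871.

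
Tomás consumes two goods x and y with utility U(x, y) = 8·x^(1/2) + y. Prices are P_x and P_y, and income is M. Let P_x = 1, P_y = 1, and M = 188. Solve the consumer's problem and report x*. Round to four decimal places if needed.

x* = 16

Solve: √x = 4·P_y/P_x, so x*(P_x,P_y) = (4·P_y/P_x)², and y* = (M − P_x·x*)/P_y.
Plugging in: x* = (4·1/1)² = 16.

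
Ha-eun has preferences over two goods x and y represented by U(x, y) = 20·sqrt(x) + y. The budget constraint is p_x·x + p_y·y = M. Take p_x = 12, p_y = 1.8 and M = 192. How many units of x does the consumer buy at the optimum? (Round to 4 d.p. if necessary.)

x* = 2.25

MU_x = 10/√x, MU_y = 1. Tangency: 10/√x = p_x/p_y.
Thus x* = (10·p_y/p_x)² — independent of M — with the rest of income spent on y.
Plugging in: x* = (10·1.8/12)² = 2.25.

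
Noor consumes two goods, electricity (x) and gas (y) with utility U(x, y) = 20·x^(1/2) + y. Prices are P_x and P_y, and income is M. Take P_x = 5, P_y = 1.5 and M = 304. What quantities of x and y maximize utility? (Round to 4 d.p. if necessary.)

Utility is quasi-linear in y; the FOC for x is 10/√x = P_x/P_y.
Thus x* = (10·P_y/P_x)² — independent of M — with the rest of income spent on y.
Plugging in: x* = (10·1.5/5)² = 9, y* = 172.6667.

x* = 9, y* = 172.6667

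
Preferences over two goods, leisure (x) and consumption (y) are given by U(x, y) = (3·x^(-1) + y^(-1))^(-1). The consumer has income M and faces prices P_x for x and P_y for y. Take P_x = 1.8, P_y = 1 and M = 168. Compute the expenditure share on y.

MU_x ∝ 3·x^(-2), MU_y ∝ y^(-2), so MRS = 3·(y/x)^(2) = P_x/P_y.
Solve for the ratio: y/x = [(1/3)·P_x/P_y]^(0.5).
With the ratio pinned down, the budget gives x* = M/(P_x + P_y·(y/x)) and y* = (y/x)·x*.
Numerically y/x = 0.774597, so x* = 168/(1.8 + 1·0.774597) = 65.2529 and y* = 0.774597·65.2529 = 50.5447.
Expenditure on y: 1·50.5447 = 50.5447; share = 0.3009.

share on y = 0.3009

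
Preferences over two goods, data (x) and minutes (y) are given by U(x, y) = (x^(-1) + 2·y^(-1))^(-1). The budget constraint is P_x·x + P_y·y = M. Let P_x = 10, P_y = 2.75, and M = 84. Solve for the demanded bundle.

Substitute y = (y/x)·x into the budget: x* = M/(P_x + P_y·(y/x)).
Numerically y/x = 2.696799, so x* = 84/(10 + 2.75·2.696799) = 4.8231 and y* = 2.696799·4.8231 = 13.0069.

x* = 4.8231, y* = 13.0069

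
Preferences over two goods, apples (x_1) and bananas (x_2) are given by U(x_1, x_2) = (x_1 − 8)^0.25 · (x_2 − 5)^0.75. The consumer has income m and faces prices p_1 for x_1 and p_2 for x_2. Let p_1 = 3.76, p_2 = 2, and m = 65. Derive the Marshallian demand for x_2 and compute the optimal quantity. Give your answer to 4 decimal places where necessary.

This is Cobb-Douglas in (x_1−8, x_2−5): tangency gives 0.25·p_2·(x_2−5) = 0.75·p_1·(x_1−8).
Substituting into the budget: x_1* = 8 + 0.25·(m − 8·p_1 − 5·p_2)/p_1, and x_2* = 5 + 0.75·(…)/p_2.
Discretionary income = 65 − 8·3.76 − 5·2 = 24.92; x_2* = 5 + 0.75·24.92/2 = 14.345.

x_2* = 14.345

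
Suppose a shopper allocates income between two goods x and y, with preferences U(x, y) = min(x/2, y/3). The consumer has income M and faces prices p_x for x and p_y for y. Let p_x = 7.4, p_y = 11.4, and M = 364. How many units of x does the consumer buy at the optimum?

Leontief preferences: the optimum is at the kink where x/2 = y/3, i.e. y = (3/2)·x.
Budget: p_x·x + p_y·(3/2)·x = M, so (2·p_x + 3·p_y)·x = 2·M.
Demand: x*(p_x,p_y,M) = 2·M/(2·p_x + 3·p_y), y* = 3·M/(2·p_x + 3·p_y).
Here 2·7.4 + 3·11.4 = 49, giving x* = 14.8571.

x* = 14.8571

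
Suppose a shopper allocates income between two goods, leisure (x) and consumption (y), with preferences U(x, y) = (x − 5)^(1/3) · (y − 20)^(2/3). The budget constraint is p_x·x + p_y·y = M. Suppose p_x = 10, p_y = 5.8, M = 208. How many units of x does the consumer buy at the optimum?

x* = 6.4

Let x' = x−5, y' = y−20. MRS = (1/2)·y'/x' = p_x/p_y.
Substituting into the budget: x* = 5 + 1/3·(M − 5·p_x − 20·p_y)/p_x, and y* = 20 + 2/3·(…)/p_y.
Discretionary income = 208 − 5·10 − 20·5.8 = 42; x* = 5 + 1/3·42/10 = 6.4.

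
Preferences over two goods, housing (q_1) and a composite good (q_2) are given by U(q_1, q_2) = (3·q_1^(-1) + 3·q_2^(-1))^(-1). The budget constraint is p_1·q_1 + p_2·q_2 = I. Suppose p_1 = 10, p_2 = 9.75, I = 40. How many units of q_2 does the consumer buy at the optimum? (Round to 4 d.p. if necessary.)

q_2* = 2.0383

MU_q_1 ∝ 3·q_1^(-2), MU_q_2 ∝ 3·q_2^(-2), so MRS = (q_2/q_1)^(2) = p_1/p_2.
Solve for the ratio: q_2/q_1 = [p_1/p_2]^(0.5).
With the ratio pinned down, the budget gives q_1* = I/(p_1 + p_2·(q_2/q_1)) and q_2* = (q_2/q_1)·q_1*.
Numerically q_2/q_1 = 1.012739, so q_1* = 40/(10 + 9.75·1.012739) = 2.0127 and q_2* = 1.012739·2.0127 = 2.0383.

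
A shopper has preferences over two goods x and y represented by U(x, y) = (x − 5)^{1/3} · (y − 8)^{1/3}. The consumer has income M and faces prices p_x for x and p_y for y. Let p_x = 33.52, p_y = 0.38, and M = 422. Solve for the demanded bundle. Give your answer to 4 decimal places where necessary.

MRS = (y−8)/(x−5). Tangency with p_x/p_y gives y−8 = (p_x/p_y)·(x−5).
After buying the subsistence bundle (5, 8), a share 0.5 of the remaining income goes to x: x* = 5 + 0.5·(M − 5p_x − 8p_y)/p_x.
Discretionary income = 422 − 5·33.52 − 8·0.38 = 251.36; x* = 5 + 0.5·251.36/33.52 = 8.7494; y* = 8 + 0.5·251.36/0.38 = 338.7368.

x* = 8.7494, y* = 338.7368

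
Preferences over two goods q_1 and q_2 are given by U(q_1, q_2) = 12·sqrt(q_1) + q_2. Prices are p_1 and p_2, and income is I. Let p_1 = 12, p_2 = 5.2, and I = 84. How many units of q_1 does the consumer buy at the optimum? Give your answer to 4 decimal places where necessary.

q_1* = 6.76

Utility is quasi-linear in q_2; the FOC for q_1 is 6/√q_1 = p_1/p_2.
Solve: √q_1 = 6·p_2/p_1, so q_1*(p_1,p_2) = (6·p_2/p_1)², and q_2* = (I − p_1·q_1*)/p_2.
Plugging in: q_1* = (6·5.2/12)² = 6.76.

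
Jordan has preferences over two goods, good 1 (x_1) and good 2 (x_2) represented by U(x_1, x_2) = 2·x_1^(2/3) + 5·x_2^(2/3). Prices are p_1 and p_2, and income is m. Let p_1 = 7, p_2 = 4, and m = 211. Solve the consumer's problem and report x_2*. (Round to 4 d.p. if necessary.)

MRS = MU_x_1/MU_x_2 = (2/5)·(x_2/x_1)^(1/3). Set equal to p_1/p_2.
Solve for the ratio: x_2/x_1 = [(5/2)·p_1/p_2]^(3).
Substitute x_2 = (x_2/x_1)·x_1 into the budget: x_1* = m/(p_1 + p_2·(x_2/x_1)).
Numerically x_2/x_1 = 83.740234, so x_1* = 211/(7 + 4·83.740234) = 0.617 and x_2* = 83.740234·0.617 = 51.6702.

x_2* = 51.6702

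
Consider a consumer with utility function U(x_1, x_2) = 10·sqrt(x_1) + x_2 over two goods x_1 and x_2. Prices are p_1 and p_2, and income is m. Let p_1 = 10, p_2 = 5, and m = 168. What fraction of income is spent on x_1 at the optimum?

Set MRS = p_1/p_2: 5·x_1^(−1/2) = p_1/p_2.
Thus x_1* = (5·p_2/p_1)² — independent of m — with the rest of income spent on x_2.
Plugging in: x_1* = (5·5/10)² = 6.25, x_2* = 21.1.
Expenditure on x_1: 10·6.25 = 62.5; share = 0.372.

share on x_1 = 0.372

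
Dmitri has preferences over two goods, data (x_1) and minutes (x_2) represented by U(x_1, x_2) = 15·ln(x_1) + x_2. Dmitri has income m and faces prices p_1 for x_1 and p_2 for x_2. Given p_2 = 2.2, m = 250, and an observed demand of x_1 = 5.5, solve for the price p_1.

p_1 = 6

Set MRS = p_1/p_2: (15/x_1)/1 = p_1/p_2.
So x_1*(p_1,p_2) = 15·p_2/p_1, independent of income; and x_2* = (m − 15·p_2)/p_2.
Set x_1* = 5.5 in the demand function and solve for p_1: p_1 = 6.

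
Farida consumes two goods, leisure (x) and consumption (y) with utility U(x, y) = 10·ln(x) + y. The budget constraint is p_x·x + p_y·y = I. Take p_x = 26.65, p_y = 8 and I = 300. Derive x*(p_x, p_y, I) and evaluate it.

Set MRS = p_x/p_y: (10/x)/1 = p_x/p_y.
So x*(p_x,p_y) = 10·p_y/p_x, independent of income; and y* = (I − 10·p_y)/p_y.
At the given prices: x* = 10·8/26.65 = 3.0019.

x* = 3.0019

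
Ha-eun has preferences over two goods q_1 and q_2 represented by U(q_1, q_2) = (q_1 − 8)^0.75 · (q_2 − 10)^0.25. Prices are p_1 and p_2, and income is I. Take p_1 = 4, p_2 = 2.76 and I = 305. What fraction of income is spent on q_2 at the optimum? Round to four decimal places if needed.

share on q_2 = 0.2916

This is Cobb-Douglas in (q_1−8, q_2−10): tangency gives 0.75·p_2·(q_2−10) = 0.25·p_1·(q_1−8).
After buying the subsistence bundle (8, 10), a share 0.75 of the remaining income goes to q_1: q_1* = 8 + 0.75·(I − 8p_1 − 10p_2)/p_1.
Discretionary income = 305 − 8·4 − 10·2.76 = 245.4; q_1* = 8 + 0.75·245.4/4 = 54.0125; q_2* = 10 + 0.25·245.4/2.76 = 32.2283.
Expenditure on q_2: 2.76·32.2283 = 88.95; share = 0.2916.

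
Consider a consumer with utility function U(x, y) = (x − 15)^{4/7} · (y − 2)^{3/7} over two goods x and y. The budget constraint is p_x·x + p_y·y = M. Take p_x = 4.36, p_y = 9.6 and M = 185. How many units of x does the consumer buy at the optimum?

x* = 28.1586

MRS = (4/3)·(y−2)/(x−15). Tangency with p_x/p_y gives y−2 = (3/4)·(p_x/p_y)·(x−15).
After buying the subsistence bundle (15, 2), a share 4/7 of the remaining income goes to x: x* = 15 + 4/7·(M − 15p_x − 2p_y)/p_x.
Discretionary income = 185 − 15·4.36 − 2·9.6 = 100.4; x* = 15 + 4/7·100.4/4.36 = 28.1586.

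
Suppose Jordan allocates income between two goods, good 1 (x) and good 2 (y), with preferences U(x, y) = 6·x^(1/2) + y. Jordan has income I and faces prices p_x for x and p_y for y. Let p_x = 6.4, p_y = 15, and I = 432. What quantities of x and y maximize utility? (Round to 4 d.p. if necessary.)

x* = 49.4385, y* = 7.7062

Utility is quasi-linear in y; the FOC for x is 3/√x = p_x/p_y.
Thus x* = (3·p_y/p_x)² — independent of I — with the rest of income spent on y.
Plugging in: x* = (3·15/6.4)² = 49.4385, y* = 7.7062.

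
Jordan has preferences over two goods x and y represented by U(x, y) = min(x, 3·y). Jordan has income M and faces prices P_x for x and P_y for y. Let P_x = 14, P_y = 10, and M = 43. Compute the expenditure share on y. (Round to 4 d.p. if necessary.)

share on y = 0.1923

Leontief preferences: the optimum is at the kink where x/3 = y/1, i.e. y = (1/3)·x.
Budget: P_x·x + P_y·(1/3)·x = M, so (3·P_x + P_y)·x = 3·M.
Demand: x*(P_x,P_y,M) = 3·M/(3·P_x + P_y), y* = M/(3·P_x + P_y).
Here 3·14 + 10 = 52, giving x* = 2.4808 and y* = 0.8269.
Expenditure on y: 10·0.8269 = 8.2692; share = 0.1923.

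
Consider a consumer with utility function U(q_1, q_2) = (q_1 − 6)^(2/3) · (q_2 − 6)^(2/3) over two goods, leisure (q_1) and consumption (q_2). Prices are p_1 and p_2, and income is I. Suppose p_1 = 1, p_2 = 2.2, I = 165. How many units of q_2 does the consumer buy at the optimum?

q_2* = 39.1364

MRS = (q_2−6)/(q_1−6). Tangency with p_1/p_2 gives q_2−6 = (p_1/p_2)·(q_1−6).
Substituting into the budget: q_1* = 6 + 0.5·(I − 6·p_1 − 6·p_2)/p_1, and q_2* = 6 + 0.5·(…)/p_2.
Discretionary income = 165 − 6·1 − 6·2.2 = 145.8; q_2* = 6 + 0.5·145.8/2.2 = 39.1364.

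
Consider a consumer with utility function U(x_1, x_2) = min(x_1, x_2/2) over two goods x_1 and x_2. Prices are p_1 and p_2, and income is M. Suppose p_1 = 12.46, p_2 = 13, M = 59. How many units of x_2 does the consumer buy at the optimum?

With perfect complements, no substitution: consume in ratio x_1:x_2 = 1:2.
Budget: p_1·x_1 + p_2·2·x_1 = M, so (p_1 + 2·p_2)·x_1 = M.
Demand: x_1*(p_1,p_2,M) = M/(p_1 + 2·p_2), x_2* = 2·M/(p_1 + 2·p_2).
Here 12.46 + 2·13 = 38.46, giving x_2* = 3.0681.

x_2* = 3.0681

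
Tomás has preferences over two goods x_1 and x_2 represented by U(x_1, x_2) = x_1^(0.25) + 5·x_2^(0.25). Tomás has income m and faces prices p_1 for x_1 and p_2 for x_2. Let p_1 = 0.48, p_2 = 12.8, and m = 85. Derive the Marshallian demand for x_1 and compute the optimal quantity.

MRS = MU_x_1/MU_x_2 = (1/5)·(x_2/x_1)^(0.75). Set equal to p_1/p_2.
Solve for the ratio: x_2/x_1 = [5·p_1/p_2]^(4/3).
With the ratio pinned down, the budget gives x_1* = m/(p_1 + p_2·(x_2/x_1)) and x_2* = (x_2/x_1)·x_1*.
Numerically x_2/x_1 = 0.107317, so x_1* = 85/(0.48 + 12.8·0.107317) = 45.8553.

x_1* = 45.8553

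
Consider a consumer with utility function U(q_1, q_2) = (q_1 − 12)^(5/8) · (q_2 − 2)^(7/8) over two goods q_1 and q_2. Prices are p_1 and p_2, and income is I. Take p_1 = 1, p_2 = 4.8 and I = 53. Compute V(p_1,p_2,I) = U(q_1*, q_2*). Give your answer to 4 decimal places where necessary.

This is Cobb-Douglas in (q_1−12, q_2−2): tangency gives 0.625·p_2·(q_2−2) = 0.875·p_1·(q_1−12).
Substituting into the budget: q_1* = 12 + 5/12·(I − 12·p_1 − 2·p_2)/p_1, and q_2* = 2 + 7/12·(…)/p_2.
Discretionary income = 53 − 12·1 − 2·4.8 = 31.4; q_1* = 12 + 5/12·31.4/1 = 25.0833; q_2* = 2 + 7/12·31.4/4.8 = 5.816.
Utility at the optimum: U(25.0833, 5.816) = 16.101.

V = 16.101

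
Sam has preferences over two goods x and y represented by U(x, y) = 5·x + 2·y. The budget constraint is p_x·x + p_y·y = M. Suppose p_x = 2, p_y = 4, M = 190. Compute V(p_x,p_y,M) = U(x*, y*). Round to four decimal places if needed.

Linear utility — the consumer picks whichever good has higher MU/price: 5/2 = 2.5 vs 2/4 = 0.5.
x gives more utility per dollar, so spend all income on x: x* = M/p_x, y* = 0.
Numerically: x* = 95, y* = 0.
Utility at the optimum: U(95, 0) = 475.

V = 475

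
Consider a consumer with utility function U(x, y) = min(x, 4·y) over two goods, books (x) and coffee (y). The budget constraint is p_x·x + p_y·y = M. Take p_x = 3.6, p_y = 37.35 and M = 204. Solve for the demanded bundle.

Demand: x*(p_x,p_y,M) = 4·M/(4·p_x + p_y), y* = M/(4·p_x + p_y).
Here 4·3.6 + 37.35 = 51.75, giving x* = 15.7681 and y* = 3.942.

x* = 15.7681, y* = 3.942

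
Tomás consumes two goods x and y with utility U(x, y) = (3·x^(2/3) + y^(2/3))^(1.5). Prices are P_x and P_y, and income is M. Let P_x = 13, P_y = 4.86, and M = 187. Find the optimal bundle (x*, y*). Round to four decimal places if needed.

x* = 11.3712, y* = 8.0605

MRS = MU_x/MU_y = 3·(y/x)^(1/3). Set equal to P_x/P_y.
Hence y/x = ((1/3)·P_x/P_y)^(1/(1/3)), i.e. raised to the 3 power.
With the ratio pinned down, the budget gives x* = M/(P_x + P_y·(y/x)) and y* = (y/x)·x*.
Numerically y/x = 0.708855, so x* = 187/(13 + 4.86·0.708855) = 11.3712 and y* = 0.708855·11.3712 = 8.0605.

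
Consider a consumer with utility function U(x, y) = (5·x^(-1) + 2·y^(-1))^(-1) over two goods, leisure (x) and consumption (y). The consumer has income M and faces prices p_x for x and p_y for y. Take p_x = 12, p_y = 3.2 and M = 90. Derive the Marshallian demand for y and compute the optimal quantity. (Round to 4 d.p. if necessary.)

Numerically y/x = 1.224745, so x* = 90/(12 + 3.2·1.224745) = 5.6536 and y* = 1.224745·5.6536 = 6.9242.

y* = 6.9242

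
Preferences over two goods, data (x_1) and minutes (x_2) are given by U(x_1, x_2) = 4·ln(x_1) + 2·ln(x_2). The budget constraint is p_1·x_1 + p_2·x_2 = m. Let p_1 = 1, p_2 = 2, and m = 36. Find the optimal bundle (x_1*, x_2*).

Tangency: MRS = 2·x_2/x_1 = p_1/p_2.
Rearranging, p_2·x_2 = (1/2)·p_1·x_1. Substituting into the budget gives p_1·x_1·(1 + (1/2)) = m.
Demand: x_1*(p_1,p_2,m) = 2/3·m/p_1 and x_2* = 1/3·m/p_2.
At p_1=1, p_2=2, m=36: x_1* = 2/3·36/1 = 24, x_2* = 6.

x_1* = 24, x_2* = 6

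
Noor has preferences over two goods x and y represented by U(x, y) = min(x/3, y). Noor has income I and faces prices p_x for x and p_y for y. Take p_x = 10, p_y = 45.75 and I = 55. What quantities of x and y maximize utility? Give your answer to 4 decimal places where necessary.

Here 3·10 + 45.75 = 75.75, giving x* = 2.1782 and y* = 0.7261.

x* = 2.1782, y* = 0.7261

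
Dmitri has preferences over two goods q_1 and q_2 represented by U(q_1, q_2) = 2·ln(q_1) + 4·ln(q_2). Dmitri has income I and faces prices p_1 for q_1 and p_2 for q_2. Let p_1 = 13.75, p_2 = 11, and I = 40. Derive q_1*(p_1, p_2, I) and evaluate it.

Demand: q_1*(p_1,p_2,I) = 1/3·I/p_1 and q_2* = 2/3·I/p_2.
At p_1=13.75, p_2=11, I=40: q_1* = 1/3·40/13.75 = 0.9697.

q_1* = 0.9697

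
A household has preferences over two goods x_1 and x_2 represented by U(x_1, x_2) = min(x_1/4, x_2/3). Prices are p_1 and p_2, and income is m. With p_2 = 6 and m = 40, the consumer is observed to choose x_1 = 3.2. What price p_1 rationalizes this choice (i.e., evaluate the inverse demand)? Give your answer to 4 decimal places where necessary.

With perfect complements, no substitution: consume in ratio x_1:x_2 = 4:3.
Budget: p_1·x_1 + p_2·(3/4)·x_1 = m, so (4·p_1 + 3·p_2)·x_1 = 4·m.
Demand: x_1*(p_1,p_2,m) = 4·m/(4·p_1 + 3·p_2), x_2* = 3·m/(4·p_1 + 3·p_2).
Set x_1* = 3.2 in the demand function and solve for p_1: p_1 = 8.

p_1 = 8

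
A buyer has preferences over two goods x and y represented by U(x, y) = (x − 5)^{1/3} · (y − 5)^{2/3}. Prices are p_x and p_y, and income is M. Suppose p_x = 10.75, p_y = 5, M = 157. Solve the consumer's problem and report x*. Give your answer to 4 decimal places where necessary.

x* = 7.4264

Let x' = x−5, y' = y−5. MRS = (1/2)·y'/x' = p_x/p_y.
Substituting into the budget: x* = 5 + 1/3·(M − 5·p_x − 5·p_y)/p_x, and y* = 5 + 2/3·(…)/p_y.
Discretionary income = 157 − 5·10.75 − 5·5 = 78.25; x* = 5 + 1/3·78.25/10.75 = 7.4264.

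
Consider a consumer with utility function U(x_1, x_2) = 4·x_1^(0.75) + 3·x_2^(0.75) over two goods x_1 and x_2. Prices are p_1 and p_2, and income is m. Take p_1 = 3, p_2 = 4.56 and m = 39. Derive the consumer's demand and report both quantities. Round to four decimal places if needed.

x_1* = 11.9255, x_2* = 0.7069

MRS = MU_x_1/MU_x_2 = (4/3)·(x_2/x_1)^(0.25). Set equal to p_1/p_2.
Hence x_2/x_1 = ((3/4)·p_1/p_2)^(1/(0.25)), i.e. raised to the 4 power.
Substitute x_2 = (x_2/x_1)·x_1 into the budget: x_1* = m/(p_1 + p_2·(x_2/x_1)).
Numerically x_2/x_1 = 0.059275, so x_1* = 39/(3 + 4.56·0.059275) = 11.9255 and x_2* = 0.059275·11.9255 = 0.7069.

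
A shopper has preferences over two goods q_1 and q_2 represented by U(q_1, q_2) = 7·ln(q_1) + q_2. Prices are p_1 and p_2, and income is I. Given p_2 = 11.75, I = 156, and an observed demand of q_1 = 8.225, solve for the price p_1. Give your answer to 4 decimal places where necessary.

Set MRS = p_1/p_2: (7/q_1)/1 = p_1/p_2.
So q_1*(p_1,p_2) = 7·p_2/p_1, independent of income; and q_2* = (I − 7·p_2)/p_2.
Set q_1* = 8.225 in the demand function and solve for p_1: p_1 = 10.

p_1 = 10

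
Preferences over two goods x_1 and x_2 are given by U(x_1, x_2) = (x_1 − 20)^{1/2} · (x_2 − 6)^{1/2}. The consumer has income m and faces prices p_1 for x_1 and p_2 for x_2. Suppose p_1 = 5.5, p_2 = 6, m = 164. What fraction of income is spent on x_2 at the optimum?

This is Cobb-Douglas in (x_1−20, x_2−6): tangency gives 0.5·p_2·(x_2−6) = 0.5·p_1·(x_1−20).
Substituting into the budget: x_1* = 20 + 0.5·(m − 20·p_1 − 6·p_2)/p_1, and x_2* = 6 + 0.5·(…)/p_2.
Discretionary income = 164 − 20·5.5 − 6·6 = 18; x_1* = 20 + 0.5·18/5.5 = 21.6364; x_2* = 6 + 0.5·18/6 = 7.5.
Expenditure on x_2: 6·7.5 = 45; share = 0.2744.

share on x_2 = 0.2744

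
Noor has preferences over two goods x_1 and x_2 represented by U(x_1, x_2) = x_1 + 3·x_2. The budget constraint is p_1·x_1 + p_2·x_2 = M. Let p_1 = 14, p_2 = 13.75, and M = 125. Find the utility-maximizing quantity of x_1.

Perfect substitutes: compare marginal utility per dollar. 1/p_1 vs 3/p_2 → 0.0714 vs 0.2182.
x_2 gives more utility per dollar, so spend all income on x_2: x_2* = M/p_2, x_1* = 0.
Numerically: x_1* = 0, x_2* = 9.0909.

x_1* = 0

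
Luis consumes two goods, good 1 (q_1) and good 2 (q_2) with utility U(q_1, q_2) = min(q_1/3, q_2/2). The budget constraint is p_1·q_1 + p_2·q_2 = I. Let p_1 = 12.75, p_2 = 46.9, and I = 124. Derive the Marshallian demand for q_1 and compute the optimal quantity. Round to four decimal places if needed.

Here 3·12.75 + 2·46.9 = 132.05, giving q_1* = 2.8171.

q_1* = 2.8171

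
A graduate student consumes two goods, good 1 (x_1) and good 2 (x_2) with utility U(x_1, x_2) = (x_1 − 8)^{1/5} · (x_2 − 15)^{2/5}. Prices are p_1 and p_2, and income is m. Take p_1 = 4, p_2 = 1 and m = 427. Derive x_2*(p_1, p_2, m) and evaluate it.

x_2* = 268.3333

MRS = (1/2)·(x_2−15)/(x_1−8). Tangency with p_1/p_2 gives x_2−15 = 2·(p_1/p_2)·(x_1−8).
After buying the subsistence bundle (8, 15), a share 1/3 of the remaining income goes to x_1: x_1* = 8 + 1/3·(m − 8p_1 − 15p_2)/p_1.
Discretionary income = 427 − 8·4 − 15·1 = 380; x_2* = 15 + 2/3·380/1 = 268.3333.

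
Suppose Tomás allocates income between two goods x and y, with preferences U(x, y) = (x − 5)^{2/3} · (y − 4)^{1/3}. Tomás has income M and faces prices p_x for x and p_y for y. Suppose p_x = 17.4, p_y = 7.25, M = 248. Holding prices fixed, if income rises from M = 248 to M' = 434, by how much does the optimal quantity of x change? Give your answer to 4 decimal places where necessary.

Δx* = 7.1264

Discretionary income = 248 − 5·17.4 − 4·7.25 = 132; x* = 5 + 2/3·132/17.4 = 10.0575.
At M' = 434: x* = 17.1839. Change: 17.1839 − 10.0575 = 7.1264.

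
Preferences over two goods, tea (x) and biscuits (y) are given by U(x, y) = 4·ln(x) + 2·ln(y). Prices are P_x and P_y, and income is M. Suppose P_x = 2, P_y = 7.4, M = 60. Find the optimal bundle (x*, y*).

x* = 20, y* = 2.7027

MU_x/MU_y = (4·y)/(2·x); tangency sets this equal to P_x/P_y.
Rearranging, P_y·y = (1/2)·P_x·x. Substituting into the budget gives P_x·x·(1 + (1/2)) = M.
Demand: x*(P_x,P_y,M) = 2/3·M/P_x and y* = 1/3·M/P_y.
At P_x=2, P_y=7.4, M=60: x* = 2/3·60/2 = 20, y* = 2.7027.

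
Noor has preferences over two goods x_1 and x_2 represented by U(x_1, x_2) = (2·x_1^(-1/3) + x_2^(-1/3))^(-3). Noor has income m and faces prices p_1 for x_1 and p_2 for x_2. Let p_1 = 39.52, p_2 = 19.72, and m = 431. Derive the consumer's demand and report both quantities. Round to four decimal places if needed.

x_1* = 7.2718, x_2* = 7.2829

MU_x_1 ∝ 2·x_1^(-4/3), MU_x_2 ∝ x_2^(-4/3), so MRS = 2·(x_2/x_1)^(4/3) = p_1/p_2.
Solve for the ratio: x_2/x_1 = [(1/2)·p_1/p_2]^(0.75).
Substitute x_2 = (x_2/x_1)·x_1 into the budget: x_1* = m/(p_1 + p_2·(x_2/x_1)).
Numerically x_2/x_1 = 1.001521, so x_1* = 431/(39.52 + 19.72·1.001521) = 7.2718 and x_2* = 1.001521·7.2718 = 7.2829.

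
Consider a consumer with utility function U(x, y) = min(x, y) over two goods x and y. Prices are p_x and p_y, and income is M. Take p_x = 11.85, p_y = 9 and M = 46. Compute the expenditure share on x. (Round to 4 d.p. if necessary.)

With perfect complements, no substitution: consume in ratio x:y = 1:1.
Budget: p_x·x + p_y·x = M, so (p_x + p_y)·x = M.
Demand: x*(p_x,p_y,M) = M/(p_x + p_y), y* = M/(p_x + p_y).
Here 11.85 + 9 = 20.85, giving x* = 2.2062 and y* = 2.2062.
Expenditure on x: 11.85·2.2062 = 26.1439; share = 0.5683.

share on x = 0.5683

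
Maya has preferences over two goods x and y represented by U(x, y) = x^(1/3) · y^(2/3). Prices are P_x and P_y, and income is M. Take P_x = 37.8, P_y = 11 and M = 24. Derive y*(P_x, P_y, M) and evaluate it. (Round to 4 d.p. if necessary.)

The MRS is (1/2)·y/x. Set MRS = P_x/P_y.
So 1/3·P_y·y = 2/3·P_x·x; combined with the budget, a share 1/3 of income goes to x.
Demand: x*(P_x,P_y,M) = 1/3·M/P_x and y* = 2/3·M/P_y.
At P_x=37.8, P_y=11, M=24: y* = 2/3·24/11 = 1.4545.

y* = 1.4545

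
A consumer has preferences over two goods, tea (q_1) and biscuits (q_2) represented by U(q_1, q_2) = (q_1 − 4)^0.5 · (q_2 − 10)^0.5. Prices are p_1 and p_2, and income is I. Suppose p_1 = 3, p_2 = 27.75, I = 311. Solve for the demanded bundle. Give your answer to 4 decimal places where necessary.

MRS = (q_2−10)/(q_1−4). Tangency with p_1/p_2 gives q_2−10 = (p_1/p_2)·(q_1−4).
Substituting into the budget: q_1* = 4 + 0.5·(I − 4·p_1 − 10·p_2)/p_1, and q_2* = 10 + 0.5·(…)/p_2.
Discretionary income = 311 − 4·3 − 10·27.75 = 21.5; q_1* = 4 + 0.5·21.5/3 = 7.5833; q_2* = 10 + 0.5·21.5/27.75 = 10.3874.

q_1* = 7.5833, q_2* = 10.3874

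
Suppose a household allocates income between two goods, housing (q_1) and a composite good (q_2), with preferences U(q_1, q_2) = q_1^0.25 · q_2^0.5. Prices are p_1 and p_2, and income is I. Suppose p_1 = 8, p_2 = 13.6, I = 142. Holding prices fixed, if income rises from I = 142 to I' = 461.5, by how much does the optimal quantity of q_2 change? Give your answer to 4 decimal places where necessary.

MU_q_1/MU_q_2 = (0.25·q_2)/(0.5·q_1); tangency sets this equal to p_1/p_2.
So 0.25·p_2·q_2 = 0.5·p_1·q_1; combined with the budget, a share 1/3 of income goes to q_1.
Demand: q_1*(p_1,p_2,I) = 1/3·I/p_1 and q_2* = 2/3·I/p_2.
At p_1=8, p_2=13.6, I=142: q_2* = 2/3·142/13.6 = 6.9608.
At I' = 461.5: q_2* = 22.6225. Change: 22.6225 − 6.9608 = 15.6618.

Δq_2* = 15.6618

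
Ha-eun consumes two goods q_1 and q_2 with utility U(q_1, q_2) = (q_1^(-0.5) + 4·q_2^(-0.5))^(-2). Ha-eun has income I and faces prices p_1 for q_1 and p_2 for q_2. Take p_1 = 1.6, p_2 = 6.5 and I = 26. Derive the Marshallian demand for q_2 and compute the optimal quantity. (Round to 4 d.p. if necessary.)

MRS = MU_q_1/MU_q_2 = (1/4)·(q_2/q_1)^(1.5). Set equal to p_1/p_2.
Hence q_2/q_1 = (4·p_1/p_2)^(1/(1.5)), i.e. raised to the 2/3 power.
With the ratio pinned down, the budget gives q_1* = I/(p_1 + p_2·(q_2/q_1)) and q_2* = (q_2/q_1)·q_1*.
Numerically q_2/q_1 = 0.989717, so q_1* = 26/(1.6 + 6.5·0.989717) = 3.2366 and q_2* = 0.989717·3.2366 = 3.2033.

q_2* = 3.2033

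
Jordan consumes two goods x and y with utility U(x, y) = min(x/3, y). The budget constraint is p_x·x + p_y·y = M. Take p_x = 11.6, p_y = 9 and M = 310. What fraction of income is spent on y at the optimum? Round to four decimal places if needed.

share on y = 0.2055

With perfect complements, no substitution: consume in ratio x:y = 3:1.
Budget: p_x·x + p_y·(1/3)·x = M, so (3·p_x + p_y)·x = 3·M.
Demand: x*(p_x,p_y,M) = 3·M/(3·p_x + p_y), y* = M/(3·p_x + p_y).
Here 3·11.6 + 9 = 43.8, giving x* = 21.2329 and y* = 7.0776.
Expenditure on y: 9·7.0776 = 63.6986; share = 0.2055.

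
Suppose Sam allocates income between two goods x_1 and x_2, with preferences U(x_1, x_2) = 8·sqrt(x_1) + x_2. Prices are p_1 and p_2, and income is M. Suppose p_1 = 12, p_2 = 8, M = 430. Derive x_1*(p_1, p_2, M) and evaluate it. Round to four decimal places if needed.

MU_x_1 = 4/√x_1, MU_x_2 = 1. Tangency: 4/√x_1 = p_1/p_2.
Thus x_1* = (4·p_2/p_1)² — independent of M — with the rest of income spent on x_2.
Plugging in: x_1* = (4·8/12)² = 7.1111.

x_1* = 7.1111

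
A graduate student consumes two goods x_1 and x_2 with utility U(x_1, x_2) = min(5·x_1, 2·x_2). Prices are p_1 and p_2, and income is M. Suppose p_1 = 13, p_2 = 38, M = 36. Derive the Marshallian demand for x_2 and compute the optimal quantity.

Demand: x_1*(p_1,p_2,M) = 2·M/(2·p_1 + 5·p_2), x_2* = 5·M/(2·p_1 + 5·p_2).
Here 2·13 + 5·38 = 216, giving x_2* = 0.8333.

x_2* = 0.8333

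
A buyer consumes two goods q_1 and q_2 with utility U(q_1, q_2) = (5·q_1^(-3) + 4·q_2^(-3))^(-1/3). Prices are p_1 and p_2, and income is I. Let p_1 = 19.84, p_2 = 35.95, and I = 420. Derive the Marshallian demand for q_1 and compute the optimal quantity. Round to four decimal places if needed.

q_1* = 8.5463

MRS = MU_q_1/MU_q_2 = (5/4)·(q_2/q_1)^(4). Set equal to p_1/p_2.
Hence q_2/q_1 = ((4/5)·p_1/p_2)^(1/(4)), i.e. raised to the 0.25 power.
With the ratio pinned down, the budget gives q_1* = I/(p_1 + p_2·(q_2/q_1)) and q_2* = (q_2/q_1)·q_1*.
Numerically q_2/q_1 = 0.815142, so q_1* = 420/(19.84 + 35.95·0.815142) = 8.5463.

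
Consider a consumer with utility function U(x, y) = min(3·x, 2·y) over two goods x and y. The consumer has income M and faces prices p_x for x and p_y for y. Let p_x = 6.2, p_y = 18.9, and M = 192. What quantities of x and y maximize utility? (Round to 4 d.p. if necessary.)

x* = 5.5572, y* = 8.3357

With perfect complements, no substitution: consume in ratio x:y = 2:3.
Budget: p_x·x + p_y·(3/2)·x = M, so (2·p_x + 3·p_y)·x = 2·M.
Demand: x*(p_x,p_y,M) = 2·M/(2·p_x + 3·p_y), y* = 3·M/(2·p_x + 3·p_y).
Here 2·6.2 + 3·18.9 = 69.1, giving x* = 5.5572 and y* = 8.3357.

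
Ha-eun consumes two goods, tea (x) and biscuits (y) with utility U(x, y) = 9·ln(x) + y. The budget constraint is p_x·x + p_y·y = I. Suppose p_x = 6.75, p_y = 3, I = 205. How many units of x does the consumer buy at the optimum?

MU_x = 9/x, MU_y = 1. Tangency: 9/x = p_x/p_y.
So x*(p_x,p_y) = 9·p_y/p_x, independent of income; and y* = (I − 9·p_y)/p_y.
At the given prices: x* = 9·3/6.75 = 4.

x* = 4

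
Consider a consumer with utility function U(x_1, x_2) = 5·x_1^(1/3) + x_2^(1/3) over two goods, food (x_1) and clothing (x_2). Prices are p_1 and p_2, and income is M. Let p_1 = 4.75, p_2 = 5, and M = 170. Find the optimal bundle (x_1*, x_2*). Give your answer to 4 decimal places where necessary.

MU_x_1 ∝ 5·x_1^(-2/3), MU_x_2 ∝ x_2^(-2/3), so MRS = 5·(x_2/x_1)^(2/3) = p_1/p_2.
Solve for the ratio: x_2/x_1 = [(1/5)·p_1/p_2]^(1.5).
With the ratio pinned down, the budget gives x_1* = M/(p_1 + p_2·(x_2/x_1)) and x_2* = (x_2/x_1)·x_1*.
Numerically x_2/x_1 = 0.082819, so x_1* = 170/(4.75 + 5·0.082819) = 32.9196 and x_2* = 0.082819·32.9196 = 2.7264.

x_1* = 32.9196, x_2* = 2.7264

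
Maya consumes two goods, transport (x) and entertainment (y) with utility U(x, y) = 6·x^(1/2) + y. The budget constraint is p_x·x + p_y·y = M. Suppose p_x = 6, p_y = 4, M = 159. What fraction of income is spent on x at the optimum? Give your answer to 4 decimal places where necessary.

share on x = 0.1509

Utility is quasi-linear in y; the FOC for x is 3/√x = p_x/p_y.
Solve: √x = 3·p_y/p_x, so x*(p_x,p_y) = (3·p_y/p_x)², and y* = (M − p_x·x*)/p_y.
Plugging in: x* = (3·4/6)² = 4, y* = 33.75.
Expenditure on x: 6·4 = 24; share = 0.1509.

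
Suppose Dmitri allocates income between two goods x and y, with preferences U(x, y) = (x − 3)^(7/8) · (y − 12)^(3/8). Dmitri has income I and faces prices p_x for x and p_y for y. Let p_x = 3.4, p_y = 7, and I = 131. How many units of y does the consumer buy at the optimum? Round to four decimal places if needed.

MRS = (7/3)·(y−12)/(x−3). Tangency with p_x/p_y gives y−12 = (3/7)·(p_x/p_y)·(x−3).
Substituting into the budget: x* = 3 + 0.7·(I − 3·p_x − 12·p_y)/p_x, and y* = 12 + 0.3·(…)/p_y.
Discretionary income = 131 − 3·3.4 − 12·7 = 36.8; y* = 12 + 0.3·36.8/7 = 13.5771.

y* = 13.5771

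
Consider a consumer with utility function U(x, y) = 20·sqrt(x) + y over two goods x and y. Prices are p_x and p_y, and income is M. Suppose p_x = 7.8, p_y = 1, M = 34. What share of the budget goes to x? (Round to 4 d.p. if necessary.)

Set MRS = p_x/p_y: 10·x^(−1/2) = p_x/p_y.
Thus x* = (10·p_y/p_x)² — independent of M — with the rest of income spent on y.
Plugging in: x* = (10·1/7.8)² = 1.6437, y* = 21.1795.
Expenditure on x: 7.8·1.6437 = 12.8205; share = 0.3771.

share on x = 0.3771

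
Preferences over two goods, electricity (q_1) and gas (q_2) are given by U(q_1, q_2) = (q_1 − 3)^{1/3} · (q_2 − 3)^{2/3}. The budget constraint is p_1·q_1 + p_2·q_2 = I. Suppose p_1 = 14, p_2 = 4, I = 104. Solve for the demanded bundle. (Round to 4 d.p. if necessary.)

q_1* = 4.1905, q_2* = 11.3333

This is Cobb-Douglas in (q_1−3, q_2−3): tangency gives 1/3·p_2·(q_2−3) = 2/3·p_1·(q_1−3).
After buying the subsistence bundle (3, 3), a share 1/3 of the remaining income goes to q_1: q_1* = 3 + 1/3·(I − 3p_1 − 3p_2)/p_1.
Discretionary income = 104 − 3·14 − 3·4 = 50; q_1* = 3 + 1/3·50/14 = 4.1905; q_2* = 3 + 2/3·50/4 = 11.3333.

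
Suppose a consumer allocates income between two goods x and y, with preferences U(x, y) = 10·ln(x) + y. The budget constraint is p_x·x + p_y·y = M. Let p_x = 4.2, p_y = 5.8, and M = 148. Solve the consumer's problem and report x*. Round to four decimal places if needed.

x* = 13.8095

MU_x = 10/x, MU_y = 1. Tangency: 10/x = p_x/p_y.
So x*(p_x,p_y) = 10·p_y/p_x, independent of income; and y* = (M − 10·p_y)/p_y.
At the given prices: x* = 10·5.8/4.2 = 13.8095.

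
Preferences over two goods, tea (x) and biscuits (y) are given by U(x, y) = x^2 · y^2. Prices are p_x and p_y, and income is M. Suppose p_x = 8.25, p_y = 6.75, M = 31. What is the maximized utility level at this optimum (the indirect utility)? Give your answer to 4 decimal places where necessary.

The MRS is y/x. Set MRS = p_x/p_y.
So 2·p_y·y = 2·p_x·x; combined with the budget, a share 0.5 of income goes to x.
Demand: x*(p_x,p_y,M) = 0.5·M/p_x and y* = 0.5·M/p_y.
At p_x=8.25, p_y=6.75, M=31: x* = 0.5·31/8.25 = 1.8788, y* = 2.2963.
Utility at the optimum: U(1.8788, 2.2963) = 18.6128.

V = 18.6128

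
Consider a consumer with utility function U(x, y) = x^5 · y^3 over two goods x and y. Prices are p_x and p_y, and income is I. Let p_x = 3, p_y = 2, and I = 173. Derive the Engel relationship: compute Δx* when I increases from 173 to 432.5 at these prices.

Δx* = 54.0625

The MRS is (5/3)·y/x. Set MRS = p_x/p_y.
So 5·p_y·y = 3·p_x·x; combined with the budget, a share 0.625 of income goes to x.
Demand: x*(p_x,p_y,I) = 0.625·I/p_x and y* = 0.375·I/p_y.
At p_x=3, p_y=2, I=173: x* = 0.625·173/3 = 36.0417.
At I' = 432.5: x* = 90.1042. Change: 90.1042 − 36.0417 = 54.0625.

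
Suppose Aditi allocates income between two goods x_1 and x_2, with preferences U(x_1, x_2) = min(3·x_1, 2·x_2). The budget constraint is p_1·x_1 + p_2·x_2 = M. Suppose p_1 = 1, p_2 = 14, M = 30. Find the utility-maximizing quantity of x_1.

With perfect complements, no substitution: consume in ratio x_1:x_2 = 2:3.
Budget: p_1·x_1 + p_2·(3/2)·x_1 = M, so (2·p_1 + 3·p_2)·x_1 = 2·M.
Demand: x_1*(p_1,p_2,M) = 2·M/(2·p_1 + 3·p_2), x_2* = 3·M/(2·p_1 + 3·p_2).
Here 2·1 + 3·14 = 44, giving x_1* = 1.3636.

x_1* = 1.3636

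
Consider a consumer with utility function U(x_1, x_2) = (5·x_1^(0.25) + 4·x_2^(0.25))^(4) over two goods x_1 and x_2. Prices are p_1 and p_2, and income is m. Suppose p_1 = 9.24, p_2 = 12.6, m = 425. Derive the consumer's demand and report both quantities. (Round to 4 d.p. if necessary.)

x_1* = 27.5471, x_2* = 13.529

With the ratio pinned down, the budget gives x_1* = m/(p_1 + p_2·(x_2/x_1)) and x_2* = (x_2/x_1)·x_1*.
Numerically x_2/x_1 = 0.491121, so x_1* = 425/(9.24 + 12.6·0.491121) = 27.5471 and x_2* = 0.491121·27.5471 = 13.529.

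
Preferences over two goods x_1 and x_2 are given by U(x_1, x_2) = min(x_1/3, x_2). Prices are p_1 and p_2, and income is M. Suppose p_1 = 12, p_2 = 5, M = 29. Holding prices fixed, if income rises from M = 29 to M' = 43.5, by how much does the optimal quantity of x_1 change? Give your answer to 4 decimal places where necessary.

With perfect complements, no substitution: consume in ratio x_1:x_2 = 3:1.
Budget: p_1·x_1 + p_2·(1/3)·x_1 = M, so (3·p_1 + p_2)·x_1 = 3·M.
Demand: x_1*(p_1,p_2,M) = 3·M/(3·p_1 + p_2), x_2* = M/(3·p_1 + p_2).
Here 3·12 + 5 = 41, giving x_1* = 2.122.
At M' = 43.5: x_1* = 3.1829. Change: 3.1829 − 2.122 = 1.061.

Δx_1* = 1.061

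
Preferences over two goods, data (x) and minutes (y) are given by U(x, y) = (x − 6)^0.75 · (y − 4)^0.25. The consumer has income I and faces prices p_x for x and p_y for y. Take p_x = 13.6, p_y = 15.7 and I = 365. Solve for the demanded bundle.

This is Cobb-Douglas in (x−6, y−4): tangency gives 0.75·p_y·(y−4) = 0.25·p_x·(x−6).
After buying the subsistence bundle (6, 4), a share 0.75 of the remaining income goes to x: x* = 6 + 0.75·(I − 6p_x − 4p_y)/p_x.
Discretionary income = 365 − 6·13.6 − 4·15.7 = 220.6; x* = 6 + 0.75·220.6/13.6 = 18.1654; y* = 4 + 0.25·220.6/15.7 = 7.5127.

x* = 18.1654, y* = 7.5127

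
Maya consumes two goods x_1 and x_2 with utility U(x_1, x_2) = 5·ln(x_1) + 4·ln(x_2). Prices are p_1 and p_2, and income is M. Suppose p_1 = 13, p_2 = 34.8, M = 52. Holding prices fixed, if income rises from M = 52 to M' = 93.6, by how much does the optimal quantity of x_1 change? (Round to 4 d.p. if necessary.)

Δx_1* = 1.7778

The MRS is (5/4)·x_2/x_1. Set MRS = p_1/p_2.
So 5·p_2·x_2 = 4·p_1·x_1; combined with the budget, a share 5/9 of income goes to x_1.
Demand: x_1*(p_1,p_2,M) = 5/9·M/p_1 and x_2* = 4/9·M/p_2.
At p_1=13, p_2=34.8, M=52: x_1* = 5/9·52/13 = 2.2222.
At M' = 93.6: x_1* = 4. Change: 4 − 2.2222 = 1.7778.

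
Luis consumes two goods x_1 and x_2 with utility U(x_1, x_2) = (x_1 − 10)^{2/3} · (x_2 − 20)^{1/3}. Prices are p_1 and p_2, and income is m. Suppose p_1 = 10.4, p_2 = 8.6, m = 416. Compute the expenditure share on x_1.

share on x_1 = 0.4744

This is Cobb-Douglas in (x_1−10, x_2−20): tangency gives 2/3·p_2·(x_2−20) = 1/3·p_1·(x_1−10).
After buying the subsistence bundle (10, 20), a share 2/3 of the remaining income goes to x_1: x_1* = 10 + 2/3·(m − 10p_1 − 20p_2)/p_1.
Discretionary income = 416 − 10·10.4 − 20·8.6 = 140; x_1* = 10 + 2/3·140/10.4 = 18.9744; x_2* = 20 + 1/3·140/8.6 = 25.4264.
Expenditure on x_1: 10.4·18.9744 = 197.3333; share = 0.4744.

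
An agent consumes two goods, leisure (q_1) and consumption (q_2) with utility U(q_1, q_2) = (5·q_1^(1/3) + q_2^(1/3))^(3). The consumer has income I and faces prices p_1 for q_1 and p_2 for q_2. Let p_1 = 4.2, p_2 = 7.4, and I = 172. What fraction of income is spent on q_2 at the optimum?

share on q_2 = 0.0631

MRS = MU_q_1/MU_q_2 = 5·(q_2/q_1)^(2/3). Set equal to p_1/p_2.
Solve for the ratio: q_2/q_1 = [(1/5)·p_1/p_2]^(1.5).
Substitute q_2 = (q_2/q_1)·q_1 into the budget: q_1* = I/(p_1 + p_2·(q_2/q_1)).
Numerically q_2/q_1 = 0.038245, so q_1* = 172/(4.2 + 7.4·0.038245) = 38.3671 and q_2* = 0.038245·38.3671 = 1.4673.
Expenditure on q_2: 7.4·1.4673 = 10.8583; share = 0.0631.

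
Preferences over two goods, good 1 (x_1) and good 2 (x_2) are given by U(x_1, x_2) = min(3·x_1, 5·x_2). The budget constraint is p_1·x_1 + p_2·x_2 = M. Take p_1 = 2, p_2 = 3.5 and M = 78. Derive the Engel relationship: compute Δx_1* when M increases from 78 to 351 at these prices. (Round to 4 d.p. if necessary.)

With perfect complements, no substitution: consume in ratio x_1:x_2 = 5:3.
Budget: p_1·x_1 + p_2·(3/5)·x_1 = M, so (5·p_1 + 3·p_2)·x_1 = 5·M.
Demand: x_1*(p_1,p_2,M) = 5·M/(5·p_1 + 3·p_2), x_2* = 3·M/(5·p_1 + 3·p_2).
Here 5·2 + 3·3.5 = 20.5, giving x_1* = 19.0244.
At M' = 351: x_1* = 85.6098. Change: 85.6098 − 19.0244 = 66.5854.

Δx_1* = 66.5854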